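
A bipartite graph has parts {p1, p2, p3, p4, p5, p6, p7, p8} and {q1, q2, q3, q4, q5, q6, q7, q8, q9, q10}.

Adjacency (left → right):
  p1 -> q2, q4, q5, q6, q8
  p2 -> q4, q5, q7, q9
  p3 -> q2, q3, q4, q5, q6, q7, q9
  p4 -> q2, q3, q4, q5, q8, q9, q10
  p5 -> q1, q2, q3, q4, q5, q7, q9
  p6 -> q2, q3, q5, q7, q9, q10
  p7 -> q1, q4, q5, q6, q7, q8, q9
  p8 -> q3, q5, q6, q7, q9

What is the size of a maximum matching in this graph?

One maximum matching: p1→q8, p2→q5, p3→q4, p4→q3, p5→q1, p6→q7, p7→q6, p8→q9.
This saturates every left vertex, so 8 is the maximum.

8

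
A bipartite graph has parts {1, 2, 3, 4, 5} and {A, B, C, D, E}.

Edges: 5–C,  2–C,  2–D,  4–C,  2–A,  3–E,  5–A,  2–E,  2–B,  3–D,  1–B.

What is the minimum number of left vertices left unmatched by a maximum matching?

A valid assignment of size 5: 1-B, 2-E, 3-D, 4-C, 5-A.
This saturates every left vertex, so 5 is the maximum.
That matches 5 of the 5, leaving 0 unmatched; no matching can do better.

0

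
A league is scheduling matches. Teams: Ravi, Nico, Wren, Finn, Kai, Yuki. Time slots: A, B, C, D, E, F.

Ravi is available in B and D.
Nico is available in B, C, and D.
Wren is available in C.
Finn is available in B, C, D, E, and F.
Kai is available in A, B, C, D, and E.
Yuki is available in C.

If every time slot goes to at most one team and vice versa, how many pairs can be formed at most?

5

For example, pair Ravi→D, Nico→B, Wren→C, Finn→E, Kai→A.
The set {Wren, Yuki} has only 1 neighbour ({C}), so by Hall's theorem at most 5 of the 6 teams can be matched.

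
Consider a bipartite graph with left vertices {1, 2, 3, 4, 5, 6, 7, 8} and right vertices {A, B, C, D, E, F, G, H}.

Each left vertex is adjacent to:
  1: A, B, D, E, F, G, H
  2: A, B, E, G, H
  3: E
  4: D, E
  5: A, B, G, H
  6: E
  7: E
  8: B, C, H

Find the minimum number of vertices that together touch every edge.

6

{1, 2, 4, 5, 8, E} is a vertex cover of size 6: every edge has an endpoint in this set.
No smaller cover exists because 1–H, 2–A, 3–E, 4–D, 5–G, 8–B is a matching of size 6, and a cover must include an endpoint of each of these disjoint edges (König's theorem).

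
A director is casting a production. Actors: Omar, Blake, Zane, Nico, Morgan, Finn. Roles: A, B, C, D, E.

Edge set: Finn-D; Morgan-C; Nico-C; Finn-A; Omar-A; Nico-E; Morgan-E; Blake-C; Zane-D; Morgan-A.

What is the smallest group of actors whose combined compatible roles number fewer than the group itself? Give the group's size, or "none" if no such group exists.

3

Take S = {Omar, Zane, Finn}. Its neighbourhood is {A, D}, so |N(S)| = 2 < |S| = 3.
Every subset of size less than 3 has at least as many neighbours as members, so 3 is the minimum.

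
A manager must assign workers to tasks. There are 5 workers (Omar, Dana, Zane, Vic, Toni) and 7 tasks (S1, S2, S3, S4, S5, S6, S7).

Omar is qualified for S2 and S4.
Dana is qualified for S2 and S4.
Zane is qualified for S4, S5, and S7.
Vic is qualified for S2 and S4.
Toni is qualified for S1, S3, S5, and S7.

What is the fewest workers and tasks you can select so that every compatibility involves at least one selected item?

{Zane, Toni, S2, S4} is a vertex cover of size 4: every edge has an endpoint in this set.
No smaller cover exists because Omar–S4, Dana–S2, Zane–S5, Toni–S7 is a matching of size 4, and a cover must include an endpoint of each of these disjoint edges (König's theorem).

4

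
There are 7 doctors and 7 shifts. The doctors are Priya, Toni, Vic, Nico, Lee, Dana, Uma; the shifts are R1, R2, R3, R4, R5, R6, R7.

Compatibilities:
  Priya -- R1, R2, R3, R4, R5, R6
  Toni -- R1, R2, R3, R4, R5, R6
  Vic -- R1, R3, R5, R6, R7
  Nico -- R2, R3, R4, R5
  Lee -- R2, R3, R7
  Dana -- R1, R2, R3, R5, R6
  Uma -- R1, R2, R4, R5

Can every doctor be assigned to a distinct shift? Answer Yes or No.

Yes

For example, pair Priya–R2, Toni–R3, Vic–R1, Nico–R5, Lee–R7, Dana–R6, Uma–R4.
All 7 doctors are covered.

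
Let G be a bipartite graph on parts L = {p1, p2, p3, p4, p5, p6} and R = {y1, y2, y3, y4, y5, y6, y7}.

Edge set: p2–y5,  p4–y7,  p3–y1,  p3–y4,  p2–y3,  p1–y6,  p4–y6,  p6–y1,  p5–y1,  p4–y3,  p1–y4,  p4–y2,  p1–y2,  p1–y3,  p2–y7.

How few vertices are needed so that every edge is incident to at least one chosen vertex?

A maximum matching has 5 edges (e.g. p1–y2, p2–y7, p3–y4, p4–y3, p5–y1).
By König's theorem the minimum vertex cover has the same size. One such cover is {p1, p2, p3, p4, y1}.

5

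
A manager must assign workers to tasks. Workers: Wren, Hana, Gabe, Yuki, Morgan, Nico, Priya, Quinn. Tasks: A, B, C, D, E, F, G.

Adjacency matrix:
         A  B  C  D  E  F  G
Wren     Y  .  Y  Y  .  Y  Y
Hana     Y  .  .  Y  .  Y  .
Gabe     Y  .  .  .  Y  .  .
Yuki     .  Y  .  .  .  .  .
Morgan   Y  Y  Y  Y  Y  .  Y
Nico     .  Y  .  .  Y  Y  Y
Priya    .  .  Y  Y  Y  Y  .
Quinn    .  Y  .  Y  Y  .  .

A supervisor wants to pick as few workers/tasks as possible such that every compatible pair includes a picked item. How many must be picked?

{A, B, C, D, E, F, G} is a vertex cover of size 7: every edge has an endpoint in this set.
No smaller cover exists because Wren–F, Hana–D, Gabe–A, Yuki–B, Morgan–C, Nico–G, Priya–E is a matching of size 7, and a cover must include an endpoint of each of these disjoint edges (König's theorem).

7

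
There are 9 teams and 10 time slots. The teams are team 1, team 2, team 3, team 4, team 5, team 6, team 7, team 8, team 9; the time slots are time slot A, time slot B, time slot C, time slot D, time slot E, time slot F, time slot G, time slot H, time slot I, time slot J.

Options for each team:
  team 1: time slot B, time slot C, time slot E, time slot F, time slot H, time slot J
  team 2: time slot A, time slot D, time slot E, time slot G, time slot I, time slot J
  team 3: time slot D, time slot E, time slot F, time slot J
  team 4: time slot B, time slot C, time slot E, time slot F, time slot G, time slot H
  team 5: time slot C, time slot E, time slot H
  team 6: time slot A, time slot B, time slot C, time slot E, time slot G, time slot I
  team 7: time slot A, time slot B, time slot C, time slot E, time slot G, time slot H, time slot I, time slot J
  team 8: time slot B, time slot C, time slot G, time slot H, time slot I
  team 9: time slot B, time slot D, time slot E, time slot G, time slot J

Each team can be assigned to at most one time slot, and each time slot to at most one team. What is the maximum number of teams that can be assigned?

For example, pair team 1→time slot F, team 2→time slot E, team 3→time slot D, team 4→time slot C, team 5→time slot H, team 6→time slot B, team 7→time slot I, team 8→time slot G, team 9→time slot J.
All 9 teams are matched, so no larger matching exists.

9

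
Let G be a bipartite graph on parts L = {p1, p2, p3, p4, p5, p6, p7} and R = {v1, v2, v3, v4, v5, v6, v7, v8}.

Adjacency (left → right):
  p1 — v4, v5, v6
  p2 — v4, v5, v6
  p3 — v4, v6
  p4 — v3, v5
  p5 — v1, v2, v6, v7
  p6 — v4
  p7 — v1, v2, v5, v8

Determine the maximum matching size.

6

One maximum matching: p1→v5, p2→v4, p3→v6, p4→v3, p5→v7, p7→v2.
The set {p1, p2, p3, p6} has only 3 neighbours ({v4, v5, v6}), so by Hall's theorem at most 6 of the 7 left vertices can be matched.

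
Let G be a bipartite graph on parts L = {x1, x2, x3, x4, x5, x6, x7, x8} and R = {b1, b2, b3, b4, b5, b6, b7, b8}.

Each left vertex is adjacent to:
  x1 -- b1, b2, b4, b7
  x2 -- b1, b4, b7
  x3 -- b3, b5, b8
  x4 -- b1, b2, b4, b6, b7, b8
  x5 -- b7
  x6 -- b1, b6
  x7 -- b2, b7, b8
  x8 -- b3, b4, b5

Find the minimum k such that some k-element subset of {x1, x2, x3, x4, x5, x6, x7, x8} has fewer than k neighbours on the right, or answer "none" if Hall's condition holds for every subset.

none

A matching saturating every left vertex exists, for instance x1→b2, x2→b4, x3→b5, x4→b1, x5→b7, x6→b6, x7→b8, x8→b3.
By Hall's marriage theorem, this means |N(S)| ≥ |S| for every subset S, so no violating subset exists.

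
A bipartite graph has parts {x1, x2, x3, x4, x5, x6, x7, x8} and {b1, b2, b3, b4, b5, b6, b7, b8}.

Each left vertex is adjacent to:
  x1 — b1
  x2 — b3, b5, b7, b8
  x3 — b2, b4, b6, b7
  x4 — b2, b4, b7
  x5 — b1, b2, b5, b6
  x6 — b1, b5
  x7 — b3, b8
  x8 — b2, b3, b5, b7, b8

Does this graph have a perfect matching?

Yes

A valid assignment of size 8: x1→b1, x2→b8, x3→b6, x4→b4, x5→b2, x6→b5, x7→b3, x8→b7.
Every left vertex is matched, so this is a perfect matching.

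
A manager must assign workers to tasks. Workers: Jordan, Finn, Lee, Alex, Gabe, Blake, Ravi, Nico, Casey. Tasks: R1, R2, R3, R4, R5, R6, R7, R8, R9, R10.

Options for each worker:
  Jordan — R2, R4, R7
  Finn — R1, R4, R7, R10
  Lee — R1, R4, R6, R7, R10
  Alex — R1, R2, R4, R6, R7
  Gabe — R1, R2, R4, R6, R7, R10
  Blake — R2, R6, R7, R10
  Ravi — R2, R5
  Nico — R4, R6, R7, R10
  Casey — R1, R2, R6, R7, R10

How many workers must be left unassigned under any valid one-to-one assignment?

2

For example, pair Jordan–R4, Finn–R10, Lee–R6, Alex–R1, Gabe–R2, Blake–R7, Ravi–R5.
The set {Jordan, Finn, Lee, Alex, Gabe, Blake, Nico, Casey} has only 6 neighbours ({R1, R10, R2, R4, R6, R7}), so by Hall's theorem at most 7 of the 9 workers can be matched.
That matches 7 of the 9, leaving 2 unmatched; no matching can do better.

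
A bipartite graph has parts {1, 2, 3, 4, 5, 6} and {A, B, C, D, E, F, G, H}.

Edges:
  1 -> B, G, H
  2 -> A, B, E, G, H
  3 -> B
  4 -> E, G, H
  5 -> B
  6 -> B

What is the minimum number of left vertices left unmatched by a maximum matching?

2

One maximum matching: 1–G, 2–A, 3–B, 4–E.
The set {3, 5, 6} has only 1 neighbour ({B}), so by Hall's theorem at most 4 of the 6 left vertices can be matched.
That matches 4 of the 6, leaving 2 unmatched; no matching can do better.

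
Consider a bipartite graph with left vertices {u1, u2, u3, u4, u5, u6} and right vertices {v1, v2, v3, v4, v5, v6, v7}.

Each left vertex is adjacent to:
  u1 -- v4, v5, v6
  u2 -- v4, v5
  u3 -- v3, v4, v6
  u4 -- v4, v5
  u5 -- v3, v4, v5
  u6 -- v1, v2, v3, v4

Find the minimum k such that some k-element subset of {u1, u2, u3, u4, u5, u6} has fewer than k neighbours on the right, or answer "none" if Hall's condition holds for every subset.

5

Take S = {u1, u2, u3, u4, u5}. Its neighbourhood is {v3, v4, v5, v6}, so |N(S)| = 4 < |S| = 5.
Every subset of size less than 5 has at least as many neighbours as members, so 5 is the minimum.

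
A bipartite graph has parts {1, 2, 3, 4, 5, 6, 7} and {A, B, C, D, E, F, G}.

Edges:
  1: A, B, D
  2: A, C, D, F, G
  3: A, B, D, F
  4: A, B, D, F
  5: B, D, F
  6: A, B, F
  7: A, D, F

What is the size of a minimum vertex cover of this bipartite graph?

5

{2, A, B, D, F} is a vertex cover of size 5: every edge has an endpoint in this set.
No smaller cover exists because 1–A, 2–G, 3–D, 4–F, 5–B is a matching of size 5, and a cover must include an endpoint of each of these disjoint edges (König's theorem).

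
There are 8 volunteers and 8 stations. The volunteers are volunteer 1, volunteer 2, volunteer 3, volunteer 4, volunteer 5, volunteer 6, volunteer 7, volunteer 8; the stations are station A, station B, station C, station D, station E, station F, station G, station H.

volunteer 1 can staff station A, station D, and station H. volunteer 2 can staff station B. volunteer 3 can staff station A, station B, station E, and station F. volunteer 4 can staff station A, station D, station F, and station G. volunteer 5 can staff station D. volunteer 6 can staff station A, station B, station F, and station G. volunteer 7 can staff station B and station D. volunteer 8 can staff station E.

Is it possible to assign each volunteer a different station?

No

The set {volunteer 2, volunteer 5, volunteer 7} has only 2 neighbours ({station B, station D}), so by Hall's theorem at most 7 of the 8 volunteers can be matched.
Hence no matching covers every volunteer.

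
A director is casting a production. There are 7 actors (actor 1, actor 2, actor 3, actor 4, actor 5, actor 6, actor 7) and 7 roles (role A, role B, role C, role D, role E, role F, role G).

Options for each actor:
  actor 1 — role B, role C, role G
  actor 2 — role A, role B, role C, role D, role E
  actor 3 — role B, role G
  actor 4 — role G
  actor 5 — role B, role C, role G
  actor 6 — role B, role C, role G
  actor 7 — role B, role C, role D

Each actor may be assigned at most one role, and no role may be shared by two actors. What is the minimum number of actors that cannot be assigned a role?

2

For example, pair actor 1-role C, actor 2-role A, actor 3-role B, actor 4-role G, actor 7-role D.
The set {actor 1, actor 3, actor 4, actor 5, actor 6} has only 3 neighbours ({role B, role C, role G}), so by Hall's theorem at most 5 of the 7 actors can be matched.
That matches 5 of the 7, leaving 2 unmatched; no matching can do better.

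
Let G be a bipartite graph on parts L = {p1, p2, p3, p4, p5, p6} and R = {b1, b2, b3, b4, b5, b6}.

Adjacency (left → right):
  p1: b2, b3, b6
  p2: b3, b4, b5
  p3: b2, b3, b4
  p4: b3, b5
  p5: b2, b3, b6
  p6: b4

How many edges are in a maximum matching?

5

For example, pair p1–b6, p2–b4, p3–b2, p4–b5, p5–b3.
The set {p1, p2, p3, p4, p5, p6} has only 5 neighbours ({b2, b3, b4, b5, b6}), so by Hall's theorem at most 5 of the 6 left vertices can be matched.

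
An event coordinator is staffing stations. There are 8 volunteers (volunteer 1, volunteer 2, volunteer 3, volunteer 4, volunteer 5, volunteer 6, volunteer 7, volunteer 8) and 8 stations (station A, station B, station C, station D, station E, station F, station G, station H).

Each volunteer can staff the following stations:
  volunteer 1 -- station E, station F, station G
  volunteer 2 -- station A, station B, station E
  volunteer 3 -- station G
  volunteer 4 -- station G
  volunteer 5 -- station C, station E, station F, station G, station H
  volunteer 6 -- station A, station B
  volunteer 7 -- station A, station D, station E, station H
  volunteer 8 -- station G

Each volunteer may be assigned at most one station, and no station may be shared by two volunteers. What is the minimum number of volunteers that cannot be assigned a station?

2

For example, pair volunteer 1→station F, volunteer 2→station E, volunteer 3→station G, volunteer 5→station C, volunteer 6→station B, volunteer 7→station A.
The set {volunteer 3, volunteer 4, volunteer 8} has only 1 neighbour ({station G}), so by Hall's theorem at most 6 of the 8 volunteers can be matched.
That matches 6 of the 8, leaving 2 unmatched; no matching can do better.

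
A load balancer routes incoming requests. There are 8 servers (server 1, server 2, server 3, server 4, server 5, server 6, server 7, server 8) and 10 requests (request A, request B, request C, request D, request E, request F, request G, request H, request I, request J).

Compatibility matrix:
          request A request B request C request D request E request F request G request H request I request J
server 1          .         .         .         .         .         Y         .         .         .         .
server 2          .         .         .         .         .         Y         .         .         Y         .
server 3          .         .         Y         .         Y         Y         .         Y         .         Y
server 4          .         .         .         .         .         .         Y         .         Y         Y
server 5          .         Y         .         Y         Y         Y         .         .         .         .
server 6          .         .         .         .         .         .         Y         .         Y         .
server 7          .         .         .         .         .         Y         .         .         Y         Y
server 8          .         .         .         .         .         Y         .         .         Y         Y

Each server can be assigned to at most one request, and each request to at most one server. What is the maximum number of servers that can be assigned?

6

A valid assignment of size 6: server 1-request F, server 2-request I, server 3-request E, server 4-request J, server 5-request D, server 6-request G.
The set {server 1, server 2, server 4, server 6, server 7, server 8} has only 4 neighbours ({request F, request G, request I, request J}), so by Hall's theorem at most 6 of the 8 servers can be matched.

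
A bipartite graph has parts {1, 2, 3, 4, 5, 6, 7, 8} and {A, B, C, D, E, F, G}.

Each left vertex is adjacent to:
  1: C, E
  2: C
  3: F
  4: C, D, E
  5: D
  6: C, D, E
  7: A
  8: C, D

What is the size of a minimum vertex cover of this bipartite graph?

5

A maximum matching has 5 edges (e.g. 1–E, 2–C, 3–F, 4–D, 7–A).
By König's theorem the minimum vertex cover has the same size. One such cover is {3, 7, C, D, E}.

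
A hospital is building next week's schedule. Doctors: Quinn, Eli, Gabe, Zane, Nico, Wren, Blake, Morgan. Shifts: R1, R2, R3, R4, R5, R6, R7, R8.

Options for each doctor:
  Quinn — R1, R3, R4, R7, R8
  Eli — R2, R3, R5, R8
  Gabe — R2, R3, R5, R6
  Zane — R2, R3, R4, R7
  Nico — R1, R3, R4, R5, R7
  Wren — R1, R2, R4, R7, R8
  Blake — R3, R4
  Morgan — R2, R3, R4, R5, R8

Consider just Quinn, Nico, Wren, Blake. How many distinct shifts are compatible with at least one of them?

The union of neighbours of {Quinn, Nico, Wren, Blake} is {R1, R2, R3, R4, R5, R7, R8}, which has 7 elements.
Since |N(S)| = 7 ≥ |S| = 4, Hall's condition holds for this subset.

7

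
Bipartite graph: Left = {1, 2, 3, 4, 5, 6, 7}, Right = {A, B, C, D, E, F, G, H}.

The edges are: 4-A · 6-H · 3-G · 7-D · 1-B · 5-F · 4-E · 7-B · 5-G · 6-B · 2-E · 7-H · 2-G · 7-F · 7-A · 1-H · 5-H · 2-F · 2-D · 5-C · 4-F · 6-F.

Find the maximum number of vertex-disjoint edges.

For example, pair 1–H, 2–D, 3–G, 4–E, 5–F, 6–B, 7–A.
All 7 left vertices are matched, so no larger matching exists.

7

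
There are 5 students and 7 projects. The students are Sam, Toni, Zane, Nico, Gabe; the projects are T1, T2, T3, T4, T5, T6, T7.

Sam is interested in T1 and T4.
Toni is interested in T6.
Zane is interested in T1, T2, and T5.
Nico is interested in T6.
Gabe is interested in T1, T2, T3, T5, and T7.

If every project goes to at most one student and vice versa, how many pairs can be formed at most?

A valid assignment of size 4: Sam-T1, Toni-T6, Zane-T2, Gabe-T7.
The set {Toni, Nico} has only 1 neighbour ({T6}), so by Hall's theorem at most 4 of the 5 students can be matched.

4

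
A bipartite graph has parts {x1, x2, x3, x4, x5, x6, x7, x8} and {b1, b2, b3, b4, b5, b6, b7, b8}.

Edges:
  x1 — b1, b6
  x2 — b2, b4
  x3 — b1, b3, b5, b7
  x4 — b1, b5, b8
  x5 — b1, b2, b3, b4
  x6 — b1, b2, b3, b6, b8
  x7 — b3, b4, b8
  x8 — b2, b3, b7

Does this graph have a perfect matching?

One maximum matching: x1–b6, x2–b2, x3–b7, x4–b5, x5–b4, x6–b1, x7–b8, x8–b3.
All 8 left vertices are covered.

Yes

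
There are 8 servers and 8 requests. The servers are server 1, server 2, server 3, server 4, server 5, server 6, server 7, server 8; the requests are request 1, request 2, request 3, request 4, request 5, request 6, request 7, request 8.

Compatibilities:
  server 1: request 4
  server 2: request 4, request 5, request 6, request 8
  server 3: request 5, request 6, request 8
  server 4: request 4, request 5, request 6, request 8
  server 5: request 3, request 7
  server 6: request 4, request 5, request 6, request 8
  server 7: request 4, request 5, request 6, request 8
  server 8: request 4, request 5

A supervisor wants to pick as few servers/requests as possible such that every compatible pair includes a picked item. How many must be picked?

5

A maximum matching has 5 edges (e.g. server 1–request 4, server 2–request 6, server 3–request 8, server 4–request 5, server 5–request 7).
By König's theorem the minimum vertex cover has the same size. One such cover is {server 5, request 4, request 5, request 6, request 8}.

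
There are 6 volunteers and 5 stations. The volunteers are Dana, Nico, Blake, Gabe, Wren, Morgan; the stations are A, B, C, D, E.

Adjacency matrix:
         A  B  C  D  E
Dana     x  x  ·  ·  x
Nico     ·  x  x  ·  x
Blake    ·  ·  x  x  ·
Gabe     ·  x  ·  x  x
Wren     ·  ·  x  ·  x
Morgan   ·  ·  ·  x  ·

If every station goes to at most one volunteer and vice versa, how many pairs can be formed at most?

5

One maximum matching: Dana→A, Nico→B, Blake→C, Gabe→D, Wren→E.
The set {Nico, Blake, Gabe, Wren, Morgan} has only 4 neighbours ({B, C, D, E}), so by Hall's theorem at most 5 of the 6 volunteers can be matched.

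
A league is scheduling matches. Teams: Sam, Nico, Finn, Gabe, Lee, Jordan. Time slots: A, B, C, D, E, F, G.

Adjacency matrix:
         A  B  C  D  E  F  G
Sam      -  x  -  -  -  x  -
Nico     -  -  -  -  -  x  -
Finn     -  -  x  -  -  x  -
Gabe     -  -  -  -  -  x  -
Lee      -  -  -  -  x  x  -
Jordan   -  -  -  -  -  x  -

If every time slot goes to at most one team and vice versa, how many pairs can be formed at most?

4

One maximum matching: Sam–B, Nico–F, Finn–C, Lee–E.
The set {Nico, Gabe, Jordan} has only 1 neighbour ({F}), so by Hall's theorem at most 4 of the 6 teams can be matched.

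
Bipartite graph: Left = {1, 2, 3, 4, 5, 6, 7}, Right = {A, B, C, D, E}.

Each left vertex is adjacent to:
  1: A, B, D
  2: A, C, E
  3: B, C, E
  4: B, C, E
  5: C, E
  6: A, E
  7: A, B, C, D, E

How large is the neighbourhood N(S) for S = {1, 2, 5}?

The union of neighbours of {1, 2, 5} is {A, B, C, D, E}, which has 5 elements.
Since |N(S)| = 5 ≥ |S| = 3, Hall's condition holds for this subset.

5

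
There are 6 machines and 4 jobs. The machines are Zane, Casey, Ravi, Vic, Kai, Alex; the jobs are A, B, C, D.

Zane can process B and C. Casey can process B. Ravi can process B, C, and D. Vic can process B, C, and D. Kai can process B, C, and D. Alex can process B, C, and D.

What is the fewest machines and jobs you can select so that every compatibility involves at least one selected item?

{B, C, D} is a vertex cover of size 3: every edge has an endpoint in this set.
No smaller cover exists because Zane–C, Casey–B, Ravi–D is a matching of size 3, and a cover must include an endpoint of each of these disjoint edges (König's theorem).

3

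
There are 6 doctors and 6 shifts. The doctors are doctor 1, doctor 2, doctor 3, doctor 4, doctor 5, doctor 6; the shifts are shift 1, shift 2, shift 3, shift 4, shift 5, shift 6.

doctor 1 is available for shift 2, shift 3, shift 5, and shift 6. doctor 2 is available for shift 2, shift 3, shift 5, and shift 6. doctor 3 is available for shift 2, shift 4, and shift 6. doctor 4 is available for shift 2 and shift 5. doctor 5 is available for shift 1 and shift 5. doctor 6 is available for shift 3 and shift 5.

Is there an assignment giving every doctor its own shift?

For example, pair doctor 1→shift 3, doctor 2→shift 6, doctor 3→shift 4, doctor 4→shift 2, doctor 5→shift 1, doctor 6→shift 5.
Every doctor is matched, so this is a perfect matching.

Yes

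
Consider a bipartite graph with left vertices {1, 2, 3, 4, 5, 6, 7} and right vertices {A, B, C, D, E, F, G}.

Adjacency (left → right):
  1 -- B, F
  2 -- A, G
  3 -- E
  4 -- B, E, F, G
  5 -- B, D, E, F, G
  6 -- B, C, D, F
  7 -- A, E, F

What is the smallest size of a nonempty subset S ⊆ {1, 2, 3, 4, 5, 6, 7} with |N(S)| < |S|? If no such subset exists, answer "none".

none

A matching saturating every left vertex exists, for instance 1→B, 2→A, 3→E, 4→G, 5→D, 6→C, 7→F.
By Hall's marriage theorem, this means |N(S)| ≥ |S| for every subset S, so no violating subset exists.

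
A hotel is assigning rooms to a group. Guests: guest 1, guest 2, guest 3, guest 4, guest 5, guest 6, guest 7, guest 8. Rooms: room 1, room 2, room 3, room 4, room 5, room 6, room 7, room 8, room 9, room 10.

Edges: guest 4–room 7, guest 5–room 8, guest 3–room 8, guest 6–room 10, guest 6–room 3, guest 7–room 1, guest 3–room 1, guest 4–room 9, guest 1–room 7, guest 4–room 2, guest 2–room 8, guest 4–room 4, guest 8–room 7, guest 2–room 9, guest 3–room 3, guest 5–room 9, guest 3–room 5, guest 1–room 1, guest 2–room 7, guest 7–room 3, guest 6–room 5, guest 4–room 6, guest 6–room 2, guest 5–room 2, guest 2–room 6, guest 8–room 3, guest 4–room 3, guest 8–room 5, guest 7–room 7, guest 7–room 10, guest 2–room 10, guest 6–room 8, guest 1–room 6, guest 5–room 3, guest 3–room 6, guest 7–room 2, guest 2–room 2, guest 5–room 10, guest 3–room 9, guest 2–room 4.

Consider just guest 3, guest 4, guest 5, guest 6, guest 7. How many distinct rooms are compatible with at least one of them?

The union of neighbours of {guest 3, guest 4, guest 5, guest 6, guest 7} is {room 1, room 2, room 3, room 4, room 5, room 6, room 7, room 8, room 9, room 10}, which has 10 elements.
Since |N(S)| = 10 ≥ |S| = 5, Hall's condition holds for this subset.

10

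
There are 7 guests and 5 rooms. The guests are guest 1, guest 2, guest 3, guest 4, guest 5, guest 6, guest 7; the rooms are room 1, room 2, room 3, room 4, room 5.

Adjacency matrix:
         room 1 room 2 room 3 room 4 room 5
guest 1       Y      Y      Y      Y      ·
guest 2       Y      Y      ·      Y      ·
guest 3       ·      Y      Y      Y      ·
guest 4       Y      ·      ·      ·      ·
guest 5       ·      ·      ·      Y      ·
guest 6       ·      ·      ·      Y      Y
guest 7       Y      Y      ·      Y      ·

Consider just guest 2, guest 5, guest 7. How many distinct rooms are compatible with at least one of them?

3

The union of neighbours of {guest 2, guest 5, guest 7} is {room 1, room 2, room 4}, which has 3 elements.
Since |N(S)| = 3 ≥ |S| = 3, Hall's condition holds for this subset.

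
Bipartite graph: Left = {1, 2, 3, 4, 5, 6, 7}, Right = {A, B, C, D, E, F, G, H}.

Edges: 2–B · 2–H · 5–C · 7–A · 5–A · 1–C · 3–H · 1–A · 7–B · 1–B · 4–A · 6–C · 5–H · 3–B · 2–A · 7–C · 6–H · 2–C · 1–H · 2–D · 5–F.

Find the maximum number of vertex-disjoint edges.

6

One maximum matching: 1→B, 2→D, 3→H, 4→A, 5→F, 6→C.
The set {1, 3, 4, 6, 7} has only 4 neighbours ({A, B, C, H}), so by Hall's theorem at most 6 of the 7 left vertices can be matched.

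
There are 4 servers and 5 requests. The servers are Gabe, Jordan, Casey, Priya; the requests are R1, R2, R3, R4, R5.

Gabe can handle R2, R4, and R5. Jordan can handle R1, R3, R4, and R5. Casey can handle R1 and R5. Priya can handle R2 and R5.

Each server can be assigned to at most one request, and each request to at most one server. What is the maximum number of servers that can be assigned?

4

One maximum matching: Gabe→R4, Jordan→R3, Casey→R1, Priya→R5.
This saturates every server, so 4 is the maximum.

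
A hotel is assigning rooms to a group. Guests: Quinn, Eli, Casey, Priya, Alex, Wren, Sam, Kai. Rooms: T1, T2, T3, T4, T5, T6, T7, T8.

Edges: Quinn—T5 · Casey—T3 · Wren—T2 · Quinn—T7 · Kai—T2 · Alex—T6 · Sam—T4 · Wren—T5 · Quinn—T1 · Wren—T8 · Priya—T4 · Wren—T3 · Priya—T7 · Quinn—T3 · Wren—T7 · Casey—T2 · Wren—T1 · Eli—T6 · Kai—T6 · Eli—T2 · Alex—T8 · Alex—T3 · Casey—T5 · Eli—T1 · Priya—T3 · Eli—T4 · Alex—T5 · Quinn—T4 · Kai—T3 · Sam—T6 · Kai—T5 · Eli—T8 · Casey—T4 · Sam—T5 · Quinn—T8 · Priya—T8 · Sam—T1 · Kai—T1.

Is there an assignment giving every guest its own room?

Yes

A valid assignment of size 8: Quinn–T4, Eli–T1, Casey–T2, Priya–T7, Alex–T8, Wren–T3, Sam–T6, Kai–T5.
Every guest is matched, so this is a perfect matching.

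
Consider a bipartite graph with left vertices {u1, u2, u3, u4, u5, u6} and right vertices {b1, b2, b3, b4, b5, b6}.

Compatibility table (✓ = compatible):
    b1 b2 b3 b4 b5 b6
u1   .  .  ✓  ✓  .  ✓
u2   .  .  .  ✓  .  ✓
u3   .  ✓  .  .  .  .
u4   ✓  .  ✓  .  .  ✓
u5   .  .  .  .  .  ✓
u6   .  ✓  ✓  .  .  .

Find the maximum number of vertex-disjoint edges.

For example, pair u1–b3, u2–b4, u3–b2, u4–b1, u5–b6.
The set {u1, u2, u3, u5, u6} has only 4 neighbours ({b2, b3, b4, b6}), so by Hall's theorem at most 5 of the 6 left vertices can be matched.

5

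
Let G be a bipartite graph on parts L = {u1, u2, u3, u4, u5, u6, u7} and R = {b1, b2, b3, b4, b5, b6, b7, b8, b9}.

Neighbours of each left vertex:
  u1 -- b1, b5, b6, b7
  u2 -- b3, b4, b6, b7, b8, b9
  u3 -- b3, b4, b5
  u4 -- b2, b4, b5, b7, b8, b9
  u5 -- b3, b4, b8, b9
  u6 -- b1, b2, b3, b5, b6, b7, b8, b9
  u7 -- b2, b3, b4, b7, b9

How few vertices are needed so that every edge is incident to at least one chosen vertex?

7

A maximum matching has 7 edges (e.g. u1–b6, u2–b8, u3–b4, u4–b5, u5–b3, u6–b1, u7–b7).
By König's theorem the minimum vertex cover has the same size. One such cover is {u1, u2, u3, u4, u5, u6, u7}.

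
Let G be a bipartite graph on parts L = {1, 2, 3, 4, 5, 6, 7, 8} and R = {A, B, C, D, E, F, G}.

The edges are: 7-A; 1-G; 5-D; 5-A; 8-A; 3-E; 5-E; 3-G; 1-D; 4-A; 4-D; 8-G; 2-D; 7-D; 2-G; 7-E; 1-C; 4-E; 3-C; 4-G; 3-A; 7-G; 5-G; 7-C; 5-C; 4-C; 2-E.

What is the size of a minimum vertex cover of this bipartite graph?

5

A maximum matching has 5 edges (e.g. 1–C, 2–D, 3–E, 4–A, 5–G).
By König's theorem the minimum vertex cover has the same size. One such cover is {A, C, D, E, G}.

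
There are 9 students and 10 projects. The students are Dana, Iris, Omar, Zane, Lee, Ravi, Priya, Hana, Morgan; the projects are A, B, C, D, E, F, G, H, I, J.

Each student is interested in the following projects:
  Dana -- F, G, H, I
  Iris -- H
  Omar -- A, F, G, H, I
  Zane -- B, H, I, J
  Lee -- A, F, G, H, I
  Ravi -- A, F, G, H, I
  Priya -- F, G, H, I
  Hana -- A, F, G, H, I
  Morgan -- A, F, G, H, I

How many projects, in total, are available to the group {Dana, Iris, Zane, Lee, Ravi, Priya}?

The union of neighbours of {Dana, Iris, Zane, Lee, Ravi, Priya} is {A, B, F, G, H, I, J}, which has 7 elements.
Since |N(S)| = 7 ≥ |S| = 6, Hall's condition holds for this subset.

7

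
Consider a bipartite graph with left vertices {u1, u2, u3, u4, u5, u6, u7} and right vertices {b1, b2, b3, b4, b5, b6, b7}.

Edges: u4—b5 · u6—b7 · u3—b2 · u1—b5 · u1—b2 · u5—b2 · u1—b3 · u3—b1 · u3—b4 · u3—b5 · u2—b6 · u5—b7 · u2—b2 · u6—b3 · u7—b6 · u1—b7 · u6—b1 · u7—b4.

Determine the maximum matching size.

7

One maximum matching: u1-b3, u2-b2, u3-b4, u4-b5, u5-b7, u6-b1, u7-b6.
This saturates every left vertex, so 7 is the maximum.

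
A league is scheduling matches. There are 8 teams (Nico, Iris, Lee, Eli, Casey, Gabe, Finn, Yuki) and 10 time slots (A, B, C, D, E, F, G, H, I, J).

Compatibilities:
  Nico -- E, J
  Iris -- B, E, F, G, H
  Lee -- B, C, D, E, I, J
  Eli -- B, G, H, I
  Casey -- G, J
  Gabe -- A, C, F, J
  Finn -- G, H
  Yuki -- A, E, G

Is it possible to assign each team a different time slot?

Yes

A valid assignment of size 8: Nico–J, Iris–B, Lee–D, Eli–I, Casey–G, Gabe–C, Finn–H, Yuki–E.
All 8 teams are covered.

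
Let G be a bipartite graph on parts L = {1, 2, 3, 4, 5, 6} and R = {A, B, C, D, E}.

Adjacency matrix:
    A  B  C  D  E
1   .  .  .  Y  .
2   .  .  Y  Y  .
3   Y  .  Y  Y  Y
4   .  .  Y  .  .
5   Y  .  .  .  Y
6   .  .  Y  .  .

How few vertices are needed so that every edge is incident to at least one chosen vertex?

4

A maximum matching has 4 edges (e.g. 1–D, 2–C, 3–A, 5–E).
By König's theorem the minimum vertex cover has the same size. One such cover is {3, 5, C, D}.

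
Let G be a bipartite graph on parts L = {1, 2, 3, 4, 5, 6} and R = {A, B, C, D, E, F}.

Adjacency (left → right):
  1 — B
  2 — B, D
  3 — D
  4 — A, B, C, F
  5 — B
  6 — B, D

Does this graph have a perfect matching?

No

The set {1, 2, 3, 5, 6} has only 2 neighbours ({B, D}), so by Hall's theorem at most 3 of the 6 left vertices can be matched.
Hence no matching covers every left vertex.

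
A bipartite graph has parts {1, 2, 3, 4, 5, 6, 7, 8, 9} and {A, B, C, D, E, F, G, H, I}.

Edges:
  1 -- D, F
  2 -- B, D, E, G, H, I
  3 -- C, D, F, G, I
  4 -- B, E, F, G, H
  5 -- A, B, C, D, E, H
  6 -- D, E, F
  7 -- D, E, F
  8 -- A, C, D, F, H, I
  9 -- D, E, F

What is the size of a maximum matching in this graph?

8

A valid assignment of size 8: 1→F, 2→G, 3→I, 4→B, 5→H, 6→D, 7→E, 8→A.
The set {1, 6, 7, 9} has only 3 neighbours ({D, E, F}), so by Hall's theorem at most 8 of the 9 left vertices can be matched.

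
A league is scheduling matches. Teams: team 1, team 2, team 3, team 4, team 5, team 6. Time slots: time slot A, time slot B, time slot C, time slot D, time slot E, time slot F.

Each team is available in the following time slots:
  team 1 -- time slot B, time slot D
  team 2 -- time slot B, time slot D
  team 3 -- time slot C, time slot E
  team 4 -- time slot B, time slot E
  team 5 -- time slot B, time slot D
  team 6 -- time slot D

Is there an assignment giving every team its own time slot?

No

The set {team 1, team 2, team 5, team 6} has only 2 neighbours ({time slot B, time slot D}), so by Hall's theorem at most 4 of the 6 teams can be matched.
Hence no matching covers every team.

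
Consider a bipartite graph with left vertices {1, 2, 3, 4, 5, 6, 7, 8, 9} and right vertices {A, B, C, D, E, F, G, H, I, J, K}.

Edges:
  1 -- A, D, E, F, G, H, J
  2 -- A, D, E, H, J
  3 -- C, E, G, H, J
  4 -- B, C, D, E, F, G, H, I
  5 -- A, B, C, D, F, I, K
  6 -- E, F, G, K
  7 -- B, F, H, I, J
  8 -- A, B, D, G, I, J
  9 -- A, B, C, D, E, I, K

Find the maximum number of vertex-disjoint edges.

A valid assignment of size 9: 1→J, 2→H, 3→E, 4→F, 5→D, 6→K, 7→B, 8→G, 9→A.
This saturates every left vertex, so 9 is the maximum.

9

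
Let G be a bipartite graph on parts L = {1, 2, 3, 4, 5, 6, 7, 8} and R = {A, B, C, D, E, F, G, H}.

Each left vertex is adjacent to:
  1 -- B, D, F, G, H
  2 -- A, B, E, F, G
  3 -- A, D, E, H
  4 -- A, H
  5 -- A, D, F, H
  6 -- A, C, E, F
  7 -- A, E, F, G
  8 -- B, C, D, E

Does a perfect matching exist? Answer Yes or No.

For example, pair 1-G, 2-A, 3-D, 4-H, 5-F, 6-C, 7-E, 8-B.
Every left vertex is matched, so this is a perfect matching.

Yes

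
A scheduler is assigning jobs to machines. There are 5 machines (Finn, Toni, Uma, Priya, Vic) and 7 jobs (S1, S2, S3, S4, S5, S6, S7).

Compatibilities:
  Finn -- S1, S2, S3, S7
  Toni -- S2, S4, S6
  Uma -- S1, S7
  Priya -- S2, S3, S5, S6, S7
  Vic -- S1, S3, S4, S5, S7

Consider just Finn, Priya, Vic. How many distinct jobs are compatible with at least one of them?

The union of neighbours of {Finn, Priya, Vic} is {S1, S2, S3, S4, S5, S6, S7}, which has 7 elements.
Since |N(S)| = 7 ≥ |S| = 3, Hall's condition holds for this subset.

7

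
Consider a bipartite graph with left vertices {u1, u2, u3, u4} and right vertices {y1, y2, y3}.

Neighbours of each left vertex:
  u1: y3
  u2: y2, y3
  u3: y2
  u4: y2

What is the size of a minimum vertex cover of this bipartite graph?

2

{y2, y3} is a vertex cover of size 2: every edge has an endpoint in this set.
No smaller cover exists because u1–y3, u2–y2 is a matching of size 2, and a cover must include an endpoint of each of these disjoint edges (König's theorem).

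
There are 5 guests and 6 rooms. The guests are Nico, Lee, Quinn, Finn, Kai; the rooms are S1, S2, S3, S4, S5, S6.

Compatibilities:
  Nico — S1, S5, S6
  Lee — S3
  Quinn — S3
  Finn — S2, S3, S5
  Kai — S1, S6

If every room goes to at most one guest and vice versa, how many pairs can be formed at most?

4

A valid assignment of size 4: Nico–S1, Lee–S3, Finn–S2, Kai–S6.
The set {Lee, Quinn} has only 1 neighbour ({S3}), so by Hall's theorem at most 4 of the 5 guests can be matched.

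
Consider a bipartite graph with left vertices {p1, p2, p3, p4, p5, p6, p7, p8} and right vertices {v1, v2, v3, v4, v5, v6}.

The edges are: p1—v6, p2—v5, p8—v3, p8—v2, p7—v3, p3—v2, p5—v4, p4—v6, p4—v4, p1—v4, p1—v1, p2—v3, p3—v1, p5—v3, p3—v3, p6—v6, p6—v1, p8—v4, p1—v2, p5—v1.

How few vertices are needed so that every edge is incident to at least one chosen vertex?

6

{p2, v1, v2, v3, v4, v6} is a vertex cover of size 6: every edge has an endpoint in this set.
No smaller cover exists because p1–v2, p2–v5, p3–v3, p4–v4, p5–v1, p6–v6 is a matching of size 6, and a cover must include an endpoint of each of these disjoint edges (König's theorem).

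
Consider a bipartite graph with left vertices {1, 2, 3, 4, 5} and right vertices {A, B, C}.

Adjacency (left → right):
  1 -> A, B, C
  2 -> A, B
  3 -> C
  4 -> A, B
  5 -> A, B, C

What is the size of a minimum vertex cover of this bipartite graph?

{A, B, C} is a vertex cover of size 3: every edge has an endpoint in this set.
No smaller cover exists because 1–B, 2–A, 3–C is a matching of size 3, and a cover must include an endpoint of each of these disjoint edges (König's theorem).

3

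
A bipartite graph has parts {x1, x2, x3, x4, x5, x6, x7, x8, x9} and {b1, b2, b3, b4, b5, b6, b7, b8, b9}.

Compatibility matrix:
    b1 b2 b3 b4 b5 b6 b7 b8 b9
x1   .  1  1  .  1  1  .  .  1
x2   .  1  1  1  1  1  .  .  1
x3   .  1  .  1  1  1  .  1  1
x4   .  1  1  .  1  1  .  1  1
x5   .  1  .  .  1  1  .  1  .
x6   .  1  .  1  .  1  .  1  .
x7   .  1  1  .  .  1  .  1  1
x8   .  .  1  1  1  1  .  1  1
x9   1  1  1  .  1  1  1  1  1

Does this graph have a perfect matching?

The set {x1, x2, x3, x4, x5, x6, x7, x8} has only 7 neighbours ({b2, b3, b4, b5, b6, b8, b9}), so by Hall's theorem at most 8 of the 9 left vertices can be matched.
Hence no matching covers every left vertex.

No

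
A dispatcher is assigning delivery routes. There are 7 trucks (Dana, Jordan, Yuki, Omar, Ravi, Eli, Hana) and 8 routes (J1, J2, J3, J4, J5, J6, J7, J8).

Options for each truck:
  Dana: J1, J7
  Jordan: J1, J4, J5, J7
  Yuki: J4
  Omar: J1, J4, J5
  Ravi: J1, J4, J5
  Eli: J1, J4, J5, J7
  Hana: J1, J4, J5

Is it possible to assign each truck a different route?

The set {Dana, Jordan, Yuki, Omar, Ravi, Eli, Hana} has only 4 neighbours ({J1, J4, J5, J7}), so by Hall's theorem at most 4 of the 7 trucks can be matched.
Hence no matching covers every truck.

No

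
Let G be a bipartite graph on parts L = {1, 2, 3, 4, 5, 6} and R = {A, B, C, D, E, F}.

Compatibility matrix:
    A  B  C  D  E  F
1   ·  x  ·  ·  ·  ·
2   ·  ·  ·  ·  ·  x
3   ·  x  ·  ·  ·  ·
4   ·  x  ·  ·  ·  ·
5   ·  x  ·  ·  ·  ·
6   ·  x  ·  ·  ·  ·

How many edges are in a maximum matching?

A valid assignment of size 2: 1-B, 2-F.
The set {1, 3, 4, 5, 6} has only 1 neighbour ({B}), so by Hall's theorem at most 2 of the 6 left vertices can be matched.

2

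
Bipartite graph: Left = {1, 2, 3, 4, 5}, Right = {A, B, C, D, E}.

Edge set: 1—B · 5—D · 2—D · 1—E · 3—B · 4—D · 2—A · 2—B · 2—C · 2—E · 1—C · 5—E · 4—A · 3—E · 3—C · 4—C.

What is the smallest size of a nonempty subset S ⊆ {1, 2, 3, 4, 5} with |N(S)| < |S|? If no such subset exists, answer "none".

A matching saturating every left vertex exists, for instance 1→B, 2→A, 3→C, 4→D, 5→E.
By Hall's marriage theorem, this means |N(S)| ≥ |S| for every subset S, so no violating subset exists.

none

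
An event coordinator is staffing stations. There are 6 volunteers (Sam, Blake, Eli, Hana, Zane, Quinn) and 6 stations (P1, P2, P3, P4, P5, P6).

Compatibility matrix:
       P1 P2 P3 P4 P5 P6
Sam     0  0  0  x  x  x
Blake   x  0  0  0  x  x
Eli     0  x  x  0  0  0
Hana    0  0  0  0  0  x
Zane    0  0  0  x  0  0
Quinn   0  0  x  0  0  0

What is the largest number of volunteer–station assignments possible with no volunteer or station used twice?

6

One maximum matching: Sam–P5, Blake–P1, Eli–P2, Hana–P6, Zane–P4, Quinn–P3.
This saturates every volunteer, so 6 is the maximum.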